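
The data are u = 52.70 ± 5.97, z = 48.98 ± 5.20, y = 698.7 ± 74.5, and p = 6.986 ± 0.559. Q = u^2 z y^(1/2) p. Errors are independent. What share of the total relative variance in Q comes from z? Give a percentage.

15.7%

(δQ/Q)² = (2·δu/u)² + (1·δz/z)² + (½·δy/y)² + (1·δp/p)²
  u term: (2×0.113)² = 0.0513
  z term: (1×0.106)² = 0.0113
  y term: (0.5×0.107)² = 0.00284
  p term: (1×0.0800)² = 0.00640
Total = 0.0718. Share from z = 0.0113/0.0718 = 0.157.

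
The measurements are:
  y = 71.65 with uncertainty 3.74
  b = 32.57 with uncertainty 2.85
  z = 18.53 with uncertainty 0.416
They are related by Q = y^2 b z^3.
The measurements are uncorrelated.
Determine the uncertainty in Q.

Since Q is a product/quotient, work with relative uncertainties:
  (2·δy/y)² = (2×0.0522)² = 0.0109;  (1·δb/b)² = (1×0.0875)² = 0.00766;  (3·δz/z)² = (3×0.0225)² = 0.00454
δQ/Q = √(0.0231) = 0.152
Q = 1.064e+09, so δQ = 0.152 × 1.064e+09 = 1.62e+08.

1.62e+08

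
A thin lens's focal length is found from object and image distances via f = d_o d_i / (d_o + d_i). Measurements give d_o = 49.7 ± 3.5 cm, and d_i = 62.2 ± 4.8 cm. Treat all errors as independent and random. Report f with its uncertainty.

∂f/∂d_o = (d_i/(d_o+d_i))² = 0.309;  ∂f/∂d_i = (d_o/(d_o+d_i))² = 0.197
δf = √((∂f/∂d_o · δd_o)² + (∂f/∂d_i · δd_i)²) = √(1.17 + 0.897) = 1.44 cm
f = 27.6 cm.

27.6 ± 1.44 cm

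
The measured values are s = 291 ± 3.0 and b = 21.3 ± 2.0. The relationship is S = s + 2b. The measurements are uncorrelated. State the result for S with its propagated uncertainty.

334 ± 5.00

S is a linear combination, so absolute uncertainties add in quadrature:
  (δs)² = 9.00;  (2·δb)² = 16.0
δS = √(25.0) = 5.00
S = 334.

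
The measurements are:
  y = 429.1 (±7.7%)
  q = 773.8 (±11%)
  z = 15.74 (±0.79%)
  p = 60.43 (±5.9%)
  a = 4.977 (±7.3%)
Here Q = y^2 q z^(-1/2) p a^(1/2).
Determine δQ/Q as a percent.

20.2%

Products/powers → add relative errors in quadrature, weighted by exponent:
  (2·δy/y)² = (2×0.0770)² = 0.0237;  (1·δq/q)² = (1×0.110)² = 0.0121;  (−½·δz/z)² = (-0.5×0.00790)² = 1.56e-05;  (1·δp/p)² = (1×0.0590)² = 0.00348;  (½·δa/a)² = (0.5×0.0730)² = 0.00133
δQ/Q = √(0.0406) = 0.202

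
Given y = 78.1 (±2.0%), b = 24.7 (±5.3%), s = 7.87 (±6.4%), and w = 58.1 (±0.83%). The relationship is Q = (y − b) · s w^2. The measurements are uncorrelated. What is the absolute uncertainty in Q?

Let u = y − b = 53.4. δu = √(δy² + δb²) = √(2.44 + 1.71) = 2.04, so δu/u = 0.0382.
Q is then a monomial in u, s, w:
δQ/Q = √((δu/u)² + (1·δs/s)² + (2·δw/w)²) = √(0.00146 + 0.00410 + 0.000276) = 0.0763
Q = 1.42e+06, so δQ = 0.0763 × 1.42e+06 = 1.08e+05.

1.08e+05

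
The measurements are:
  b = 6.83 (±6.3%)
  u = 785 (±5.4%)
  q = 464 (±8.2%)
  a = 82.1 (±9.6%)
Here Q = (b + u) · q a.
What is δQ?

4.14e+06

Let w = b + u = 792. δw = √(δb² + δu²) = √(0.185 + 1800) = 42.4, so δw/w = 0.0535.
Q is then a monomial in w, q, a:
δQ/Q = √((δw/w)² + (1·δq/q)² + (1·δa/a)²) = √(0.00287 + 0.00672 + 0.00922) = 0.137
Q = 3.02e+07, so δQ = 0.137 × 3.02e+07 = 4.14e+06.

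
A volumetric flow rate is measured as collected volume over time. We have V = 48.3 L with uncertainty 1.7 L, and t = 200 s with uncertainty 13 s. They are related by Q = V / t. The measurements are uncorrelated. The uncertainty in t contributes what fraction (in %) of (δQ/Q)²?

77.3%

(δQ/Q)² = (1·δV/V)² + (-1·δt/t)²
  V term: (1×0.0352)² = 0.00124
  t term: (-1×0.0650)² = 0.00423
Total = 0.00546. Share from t = 0.00423/0.00546 = 0.773.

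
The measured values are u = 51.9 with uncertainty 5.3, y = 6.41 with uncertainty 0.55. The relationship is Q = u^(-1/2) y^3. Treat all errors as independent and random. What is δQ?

9.59

Each factor contributes (exponent × relative error)² to (δQ/Q)²:
  (−½·δu/u)² = (-0.5×0.102)² = 0.00261;  (3·δy/y)² = (3×0.0858)² = 0.0663
δQ/Q = √(0.0689) = 0.262
Q = 36.6, so δQ = 0.262 × 36.6 = 9.59.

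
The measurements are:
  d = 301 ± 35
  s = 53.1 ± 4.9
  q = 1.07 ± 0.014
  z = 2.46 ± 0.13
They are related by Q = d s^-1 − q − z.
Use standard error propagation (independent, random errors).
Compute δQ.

0.852

Let p = d·s^-1 = 5.67. δp/p = √((1·δd/d)² + (-1·δs/s)²) = √(0.0135 + 0.00852) = 0.148, so δp = 0.841.
Q = p − q − z: δQ = √(δp² + δq² + δz²) = √(0.708 + 0.000196 + 0.0169) = 0.852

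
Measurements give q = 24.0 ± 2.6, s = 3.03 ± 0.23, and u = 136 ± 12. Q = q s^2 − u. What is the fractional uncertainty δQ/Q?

0.508

Let p = q·s^2 = 220. δp/p = √((1·δq/q)² + (2·δs/s)²) = √(0.0117 + 0.0230) = 0.187, so δp = 41.1.
Q = p − u: δQ = √(δp² + δu²) = √(1690 + 144) = 42.8
Q = 84.3, so δQ/Q = 42.8/84.3 = 0.508.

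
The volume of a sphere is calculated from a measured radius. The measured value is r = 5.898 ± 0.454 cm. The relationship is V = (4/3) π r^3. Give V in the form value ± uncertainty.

859.4 ± 198 cm^3

V ∝ r^3, so δV/V = |3| · δr/r = 3 × 0.0770 = 0.231.
V = 859.4 cm^3, so δV = 0.231 × 859.4 = 198 cm^3.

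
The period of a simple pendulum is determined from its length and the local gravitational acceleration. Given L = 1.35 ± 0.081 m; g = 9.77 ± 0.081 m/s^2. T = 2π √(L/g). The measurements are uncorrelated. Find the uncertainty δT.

Since T is a product/quotient, work with relative uncertainties:
  (½·δL/L)² = (0.5×0.0600)² = 0.000900;  (−½·δg/g)² = (-0.5×0.00829)² = 1.72e-05
δT/T = √(0.000917) = 0.0303
T = 2.34 s, so δT = 0.0303 × 2.34 = 0.0707 s.

0.0707 s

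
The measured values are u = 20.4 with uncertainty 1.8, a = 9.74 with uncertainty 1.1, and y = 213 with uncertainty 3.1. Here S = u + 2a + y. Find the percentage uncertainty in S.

For a sum/difference, combine absolute errors in quadrature:
  (δu)² = 3.24;  (2·δa)² = 4.84;  (δy)² = 9.61
δS = √(17.7) = 4.21
S = 253, so δS/S = 4.21/253 = 0.0166.

1.66%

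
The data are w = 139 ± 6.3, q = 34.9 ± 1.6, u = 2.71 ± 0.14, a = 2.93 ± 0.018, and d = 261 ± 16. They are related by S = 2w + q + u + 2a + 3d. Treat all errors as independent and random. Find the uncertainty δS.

49.7

Sums and differences: (δS)² = Σ (cᵢ δxᵢ)².
  (2·δw)² = 159;  (δq)² = 2.56;  (δu)² = 0.0196;  (2·δa)² = 0.00130;  (3·δd)² = 2300
δS = √(2470) = 49.7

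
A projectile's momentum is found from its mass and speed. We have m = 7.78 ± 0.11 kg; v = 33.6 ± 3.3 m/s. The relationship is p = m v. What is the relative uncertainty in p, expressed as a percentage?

Each factor contributes (exponent × relative error)² to (δp/p)²:
  (1·δm/m)² = (1×0.0141)² = 0.000200;  (1·δv/v)² = (1×0.0982)² = 0.00965
δp/p = √(0.00985) = 0.0992

9.92%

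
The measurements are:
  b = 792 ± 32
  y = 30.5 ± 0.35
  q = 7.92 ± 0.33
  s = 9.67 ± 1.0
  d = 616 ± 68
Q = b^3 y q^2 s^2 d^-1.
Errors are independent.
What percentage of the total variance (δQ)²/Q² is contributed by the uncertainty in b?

19.1%

(δQ/Q)² = (3·δb/b)² + (1·δy/y)² + (2·δq/q)² + (2·δs/s)² + (-1·δd/d)²
  b term: (3×0.0404)² = 0.0147
  y term: (1×0.0115)² = 0.000132
  q term: (2×0.0417)² = 0.00694
  s term: (2×0.103)² = 0.0428
  d term: (-1×0.110)² = 0.0122
Total = 0.0767. Share from b = 0.0147/0.0767 = 0.191.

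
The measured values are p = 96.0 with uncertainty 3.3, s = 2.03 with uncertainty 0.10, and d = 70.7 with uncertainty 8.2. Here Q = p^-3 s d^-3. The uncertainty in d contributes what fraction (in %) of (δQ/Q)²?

(δQ/Q)² = (-3·δp/p)² + (1·δs/s)² + (-3·δd/d)²
  p term: (-3×0.0344)² = 0.0106
  s term: (1×0.0493)² = 0.00243
  d term: (-3×0.116)² = 0.121
Total = 0.134. Share from d = 0.121/0.134 = 0.903.

90.3%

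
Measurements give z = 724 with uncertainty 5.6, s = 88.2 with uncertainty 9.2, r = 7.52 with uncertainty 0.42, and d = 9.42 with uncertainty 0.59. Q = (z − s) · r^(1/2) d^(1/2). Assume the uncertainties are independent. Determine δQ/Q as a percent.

4.52%

Let u = z − s = 636. δu = √(δz² + δs²) = √(31.4 + 84.6) = 10.8, so δu/u = 0.0169.
Q is then a monomial in u, r, d:
δQ/Q = √((δu/u)² + (½·δr/r)² + (½·δd/d)²) = √(0.000287 + 0.000780 + 0.000981) = 0.0452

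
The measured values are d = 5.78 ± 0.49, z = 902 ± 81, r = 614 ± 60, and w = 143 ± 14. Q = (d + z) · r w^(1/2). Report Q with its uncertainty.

Let u = d + z = 908. δu = √(δd² + δz²) = √(0.240 + 6560) = 81.0, so δu/u = 0.0892.
Q is then a monomial in u, r, w:
δQ/Q = √((δu/u)² + (1·δr/r)² + (½·δw/w)²) = √(0.00796 + 0.00955 + 0.00240) = 0.141
Q = 6.67e+06, so δQ = 0.141 × 6.67e+06 = 9.4e+05.

(6.67 ± 0.940) × 10^6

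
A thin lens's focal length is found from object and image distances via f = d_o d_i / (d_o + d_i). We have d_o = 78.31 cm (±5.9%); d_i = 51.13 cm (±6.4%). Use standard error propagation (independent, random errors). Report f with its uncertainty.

∂f/∂d_o = (d_i/(d_o+d_i))² = 0.156;  ∂f/∂d_i = (d_o/(d_o+d_i))² = 0.366
δf = √((∂f/∂d_o · δd_o)² + (∂f/∂d_i · δd_i)²) = √(0.520 + 1.43) = 1.40 cm
f = 30.93 cm.

30.93 ± 1.40 cm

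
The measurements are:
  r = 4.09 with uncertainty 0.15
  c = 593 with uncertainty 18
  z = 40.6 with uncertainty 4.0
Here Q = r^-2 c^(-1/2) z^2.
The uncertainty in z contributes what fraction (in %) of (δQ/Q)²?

(δQ/Q)² = (-2·δr/r)² + (−½·δc/c)² + (2·δz/z)²
  r term: (-2×0.0367)² = 0.00538
  c term: (-0.5×0.0304)² = 0.000230
  z term: (2×0.0985)² = 0.0388
Total = 0.0444. Share from z = 0.0388/0.0444 = 0.874.

87.4%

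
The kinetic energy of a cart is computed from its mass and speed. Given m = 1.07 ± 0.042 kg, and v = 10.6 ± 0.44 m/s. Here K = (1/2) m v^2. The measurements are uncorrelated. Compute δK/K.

K is a product of powers, so relative uncertainties combine in quadrature:
  (1·δm/m)² = (1×0.0393)² = 0.00154;  (2·δv/v)² = (2×0.0415)² = 0.00689
δK/K = √(0.00843) = 0.0918

0.0918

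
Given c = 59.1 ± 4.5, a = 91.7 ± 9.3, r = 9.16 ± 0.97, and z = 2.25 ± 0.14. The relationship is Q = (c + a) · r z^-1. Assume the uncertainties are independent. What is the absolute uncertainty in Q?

Let u = c + a = 151. δu = √(δc² + δa²) = √(20.2 + 86.5) = 10.3, so δu/u = 0.0685.
Q is then a monomial in u, r, z:
δQ/Q = √((δu/u)² + (1·δr/r)² + (-1·δz/z)²) = √(0.00469 + 0.0112 + 0.00387) = 0.141
Q = 614, so δQ = 0.141 × 614 = 86.3.

86.3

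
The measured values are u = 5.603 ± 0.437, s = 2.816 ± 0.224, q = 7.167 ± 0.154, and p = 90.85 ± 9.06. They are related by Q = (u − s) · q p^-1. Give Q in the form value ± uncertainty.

Let w = u − s = 2.787. δw = √(δu² + δs²) = √(0.191 + 0.0502) = 0.491, so δw/w = 0.176.
Q is then a monomial in w, q, p:
δQ/Q = √((δw/w)² + (1·δq/q)² + (-1·δp/p)²) = √(0.0310 + 0.000462 + 0.00995) = 0.204
Q = 0.2199, so δQ = 0.204 × 0.2199 = 0.0448.

0.2199 ± 0.0448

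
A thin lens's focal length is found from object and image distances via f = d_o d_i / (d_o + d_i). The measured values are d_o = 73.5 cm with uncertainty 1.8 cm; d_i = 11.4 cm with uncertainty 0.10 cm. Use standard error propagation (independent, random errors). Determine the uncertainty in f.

∂f/∂d_o = (d_i/(d_o+d_i))² = 0.0180;  ∂f/∂d_i = (d_o/(d_o+d_i))² = 0.749
δf = √((∂f/∂d_o · δd_o)² + (∂f/∂d_i · δd_i)²) = √(0.00105 + 0.00562) = 0.0817 cm

0.0817 cm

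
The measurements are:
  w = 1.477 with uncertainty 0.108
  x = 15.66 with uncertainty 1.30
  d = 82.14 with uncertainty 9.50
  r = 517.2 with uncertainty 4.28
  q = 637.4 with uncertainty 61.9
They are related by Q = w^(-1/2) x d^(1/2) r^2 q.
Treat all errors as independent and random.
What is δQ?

2.9e+09

Relative error in a monomial: (δQ/Q)² = Σ (nᵢ · δxᵢ/xᵢ)².
  (−½·δw/w)² = (-0.5×0.0731)² = 0.00134;  (1·δx/x)² = (1×0.0830)² = 0.00689;  (½·δd/d)² = (0.5×0.116)² = 0.00334;  (2·δr/r)² = (2×0.00828)² = 0.000274;  (1·δq/q)² = (1×0.0971)² = 0.00943
δQ/Q = √(0.0213) = 0.146
Q = 1.991e+10, so δQ = 0.146 × 1.991e+10 = 2.9e+09.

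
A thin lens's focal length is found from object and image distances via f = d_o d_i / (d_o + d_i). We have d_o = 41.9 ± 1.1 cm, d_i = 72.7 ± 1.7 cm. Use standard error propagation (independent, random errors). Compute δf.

0.498 cm

∂f/∂d_o = (d_i/(d_o+d_i))² = 0.402;  ∂f/∂d_i = (d_o/(d_o+d_i))² = 0.134
δf = √((∂f/∂d_o · δd_o)² + (∂f/∂d_i · δd_i)²) = √(0.196 + 0.0516) = 0.498 cm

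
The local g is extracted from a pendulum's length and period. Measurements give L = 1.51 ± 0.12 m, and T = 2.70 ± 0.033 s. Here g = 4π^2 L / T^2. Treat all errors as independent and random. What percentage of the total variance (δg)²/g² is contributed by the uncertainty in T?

(δg/g)² = (1·δL/L)² + (-2·δT/T)²
  L term: (1×0.0795)² = 0.00632
  T term: (-2×0.0122)² = 0.000598
Total = 0.00691. Share from T = 0.000598/0.00691 = 0.0864.

8.64%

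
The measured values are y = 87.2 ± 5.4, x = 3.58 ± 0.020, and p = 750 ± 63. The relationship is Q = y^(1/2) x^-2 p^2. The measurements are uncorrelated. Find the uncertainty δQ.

70200

Since Q is a product/quotient, work with relative uncertainties:
  (½·δy/y)² = (0.5×0.0619)² = 0.000959;  (-2·δx/x)² = (-2×0.00559)² = 0.000125;  (2·δp/p)² = (2×0.0840)² = 0.0282
δQ/Q = √(0.0293) = 0.171
Q = 4.1e+05, so δQ = 0.171 × 4.1e+05 = 70200.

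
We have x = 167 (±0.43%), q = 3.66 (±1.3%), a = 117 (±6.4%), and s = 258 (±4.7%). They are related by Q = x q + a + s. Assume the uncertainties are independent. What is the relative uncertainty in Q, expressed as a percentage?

Let p = x·q = 611. δp/p = √((1·δx/x)² + (1·δq/q)²) = √(1.85e-05 + 0.000169) = 0.0137, so δp = 8.37.
Q = p + a + s: δQ = √(δp² + δa² + δs²) = √(70.0 + 56.1 + 147) = 16.5
Q = 986, so δQ/Q = 16.5/986 = 0.0168.

1.68%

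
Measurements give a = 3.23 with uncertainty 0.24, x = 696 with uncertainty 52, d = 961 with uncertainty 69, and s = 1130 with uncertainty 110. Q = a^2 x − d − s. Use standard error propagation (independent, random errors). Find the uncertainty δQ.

Let p = a^2·x = 7260. δp/p = √((2·δa/a)² + (1·δx/x)²) = √(0.0221 + 0.00558) = 0.166, so δp = 1210.
Q = p − d − s: δQ = √(δp² + δd² + δs²) = √(1.46e+06 + 4760 + 12100) = 1210

1210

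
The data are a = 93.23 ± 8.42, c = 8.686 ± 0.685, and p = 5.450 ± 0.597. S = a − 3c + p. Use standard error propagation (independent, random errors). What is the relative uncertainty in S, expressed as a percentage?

12.0%

Absolute uncertainties add in quadrature for a linear combination:
  (δa)² = 70.9;  (3·δc)² = 4.22;  (δp)² = 0.356
δS = √(75.5) = 8.69
S = 72.62, so δS/S = 8.69/72.62 = 0.120.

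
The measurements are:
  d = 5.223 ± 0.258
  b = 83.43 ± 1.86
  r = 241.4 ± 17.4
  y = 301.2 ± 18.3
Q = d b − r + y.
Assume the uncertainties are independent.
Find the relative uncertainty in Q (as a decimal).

0.0698

Let p = d·b = 435.8. δp/p = √((1·δd/d)² + (1·δb/b)²) = √(0.00244 + 0.000497) = 0.0542, so δp = 23.6.
Q = p − r + y: δQ = √(δp² + δr² + δy²) = √(558 + 303 + 335) = 34.6
Q = 495.6, so δQ/Q = 34.6/495.6 = 0.0698.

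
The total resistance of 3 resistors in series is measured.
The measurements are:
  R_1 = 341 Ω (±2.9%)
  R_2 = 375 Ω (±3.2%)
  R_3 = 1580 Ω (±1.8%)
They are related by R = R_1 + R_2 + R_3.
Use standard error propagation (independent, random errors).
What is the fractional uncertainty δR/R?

Each term contributes (cᵢ δxᵢ)² to (δR)²:
  (δR_1)² = 97.8;  (δR_2)² = 144;  (δR_3)² = 809
δR = √(1050) = 32.4 Ω
R = 2300 Ω, so δR/R = 32.4/2300 = 0.0141.

0.0141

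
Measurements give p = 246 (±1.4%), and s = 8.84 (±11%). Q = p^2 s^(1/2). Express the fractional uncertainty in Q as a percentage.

6.17%

For a monomial Q ∝ p^2, s^(1/2), fractional errors add in quadrature:
  (2·δp/p)² = (2×0.0140)² = 0.000784;  (½·δs/s)² = (0.5×0.110)² = 0.00302
δQ/Q = √(0.00381) = 0.0617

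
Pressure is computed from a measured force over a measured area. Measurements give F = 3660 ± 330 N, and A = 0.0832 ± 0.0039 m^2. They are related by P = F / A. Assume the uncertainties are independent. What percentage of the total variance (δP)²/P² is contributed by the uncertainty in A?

21.3%

(δP/P)² = (1·δF/F)² + (-1·δA/A)²
  F term: (1×0.0902)² = 0.00813
  A term: (-1×0.0469)² = 0.00220
Total = 0.0103. Share from A = 0.00220/0.0103 = 0.213.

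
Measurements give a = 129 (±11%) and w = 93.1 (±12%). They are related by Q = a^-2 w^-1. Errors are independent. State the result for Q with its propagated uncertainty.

Each factor contributes (exponent × relative error)² to (δQ/Q)²:
  (-2·δa/a)² = (-2×0.110)² = 0.0484;  (-1·δw/w)² = (-1×0.120)² = 0.0144
δQ/Q = √(0.0628) = 0.251
Q = 6.45e-07, so δQ = 0.251 × 6.45e-07 = 1.62e-07.

(6.45 ± 1.62) × 10^-7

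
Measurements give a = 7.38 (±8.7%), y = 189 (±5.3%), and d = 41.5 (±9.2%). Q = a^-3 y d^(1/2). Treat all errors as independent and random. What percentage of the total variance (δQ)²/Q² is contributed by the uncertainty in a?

93.3%

(δQ/Q)² = (-3·δa/a)² + (1·δy/y)² + (½·δd/d)²
  a term: (-3×0.0870)² = 0.0681
  y term: (1×0.0530)² = 0.00281
  d term: (0.5×0.0920)² = 0.00212
Total = 0.0730. Share from a = 0.0681/0.0730 = 0.933.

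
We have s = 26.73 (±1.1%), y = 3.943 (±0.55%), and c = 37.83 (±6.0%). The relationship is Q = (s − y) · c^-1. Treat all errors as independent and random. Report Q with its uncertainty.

Let u = s − y = 22.79. δu = √(δs² + δy²) = √(0.0865 + 0.000470) = 0.295, so δu/u = 0.0129.
Q is then a monomial in u, c:
δQ/Q = √((δu/u)² + (-1·δc/c)²) = √(0.000167 + 0.00360) = 0.0614
Q = 0.6024, so δQ = 0.0614 × 0.6024 = 0.0370.

0.6024 ± 0.0370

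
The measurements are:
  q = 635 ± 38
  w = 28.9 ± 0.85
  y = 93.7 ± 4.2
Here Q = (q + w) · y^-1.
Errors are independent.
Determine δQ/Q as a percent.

Let u = q + w = 664. δu = √(δq² + δw²) = √(1440 + 0.722) = 38.0, so δu/u = 0.0573.
Q is then a monomial in u, y:
δQ/Q = √((δu/u)² + (-1·δy/y)²) = √(0.00328 + 0.00201) = 0.0727

7.27%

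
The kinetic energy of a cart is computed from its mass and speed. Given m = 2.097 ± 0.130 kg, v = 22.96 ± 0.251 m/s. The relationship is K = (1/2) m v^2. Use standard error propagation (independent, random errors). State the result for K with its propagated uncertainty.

552.7 ± 36.3 J

Products/powers → add relative errors in quadrature, weighted by exponent:
  (1·δm/m)² = (1×0.0620)² = 0.00384;  (2·δv/v)² = (2×0.0109)² = 0.000478
δK/K = √(0.00432) = 0.0657
K = 552.7 J, so δK = 0.0657 × 552.7 = 36.3 J.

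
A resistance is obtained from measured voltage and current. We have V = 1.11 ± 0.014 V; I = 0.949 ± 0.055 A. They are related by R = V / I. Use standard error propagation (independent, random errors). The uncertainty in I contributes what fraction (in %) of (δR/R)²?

(δR/R)² = (1·δV/V)² + (-1·δI/I)²
  V term: (1×0.0126)² = 0.000159
  I term: (-1×0.0580)² = 0.00336
Total = 0.00352. Share from I = 0.00336/0.00352 = 0.955.

95.5%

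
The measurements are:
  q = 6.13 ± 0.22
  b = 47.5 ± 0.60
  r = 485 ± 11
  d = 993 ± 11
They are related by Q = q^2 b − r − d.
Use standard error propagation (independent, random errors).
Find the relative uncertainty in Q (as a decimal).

Let p = q^2·b = 1780. δp/p = √((2·δq/q)² + (1·δb/b)²) = √(0.00515 + 0.000160) = 0.0729, so δp = 130.
Q = p − r − d: δQ = √(δp² + δr² + δd²) = √(16900 + 121 + 121) = 131
Q = 307, so δQ/Q = 131/307 = 0.427.

0.427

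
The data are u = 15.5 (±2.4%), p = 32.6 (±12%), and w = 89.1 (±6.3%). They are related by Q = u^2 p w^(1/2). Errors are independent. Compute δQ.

9830

Each factor contributes (exponent × relative error)² to (δQ/Q)²:
  (2·δu/u)² = (2×0.0240)² = 0.00230;  (1·δp/p)² = (1×0.120)² = 0.0144;  (½·δw/w)² = (0.5×0.0630)² = 0.000992
δQ/Q = √(0.0177) = 0.133
Q = 73900, so δQ = 0.133 × 73900 = 9830.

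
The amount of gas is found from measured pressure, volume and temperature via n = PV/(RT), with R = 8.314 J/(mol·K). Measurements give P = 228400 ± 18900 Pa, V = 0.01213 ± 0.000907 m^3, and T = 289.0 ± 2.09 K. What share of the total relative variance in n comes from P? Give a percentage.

54.8%

(δn/n)² = (1·δP/P)² + (1·δV/V)² + (-1·δT/T)²
  P term: (1×0.0827)² = 0.00685
  V term: (1×0.0748)² = 0.00559
  T term: (-1×0.00723)² = 5.23e-05
Total = 0.0125. Share from P = 0.00685/0.0125 = 0.548.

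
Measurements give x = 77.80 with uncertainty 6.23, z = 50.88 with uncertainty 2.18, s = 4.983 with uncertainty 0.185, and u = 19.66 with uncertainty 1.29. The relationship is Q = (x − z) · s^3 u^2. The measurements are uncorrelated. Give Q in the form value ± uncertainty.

Let w = x − z = 26.92. δw = √(δx² + δz²) = √(38.8 + 4.75) = 6.60, so δw/w = 0.245.
Q is then a monomial in w, s, u:
δQ/Q = √((δw/w)² + (3·δs/s)² + (2·δu/u)²) = √(0.0601 + 0.0124 + 0.0172) = 0.300
Q = 1.287e+06, so δQ = 0.300 × 1.287e+06 = 3.86e+05.

(1.287 ± 0.386) × 10^6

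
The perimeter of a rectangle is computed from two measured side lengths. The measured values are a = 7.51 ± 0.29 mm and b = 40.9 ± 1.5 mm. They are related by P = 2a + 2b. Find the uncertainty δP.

3.06 mm

Sums and differences: (δP)² = Σ (cᵢ δxᵢ)².
  (2·δa)² = 0.336;  (2·δb)² = 9.00
δP = √(9.34) = 3.06 mm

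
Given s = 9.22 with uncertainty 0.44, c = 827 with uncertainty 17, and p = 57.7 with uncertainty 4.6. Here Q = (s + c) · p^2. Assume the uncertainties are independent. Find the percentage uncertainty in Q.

16.1%

Let u = s + c = 836. δu = √(δs² + δc²) = √(0.194 + 289) = 17.0, so δu/u = 0.0203.
Q is then a monomial in u, p:
δQ/Q = √((δu/u)² + (2·δp/p)²) = √(0.000414 + 0.0254) = 0.161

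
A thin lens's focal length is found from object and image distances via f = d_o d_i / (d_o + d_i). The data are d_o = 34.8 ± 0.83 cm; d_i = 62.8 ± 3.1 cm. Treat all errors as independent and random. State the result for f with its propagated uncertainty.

22.4 ± 0.523 cm

∂f/∂d_o = (d_i/(d_o+d_i))² = 0.414;  ∂f/∂d_i = (d_o/(d_o+d_i))² = 0.127
δf = √((∂f/∂d_o · δd_o)² + (∂f/∂d_i · δd_i)²) = √(0.118 + 0.155) = 0.523 cm
f = 22.4 cm.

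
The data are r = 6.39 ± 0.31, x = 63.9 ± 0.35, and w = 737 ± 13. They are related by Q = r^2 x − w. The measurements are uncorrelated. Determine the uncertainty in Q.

254

Let p = r^2·x = 2610. δp/p = √((2·δr/r)² + (1·δx/x)²) = √(0.00941 + 3e-05) = 0.0972, so δp = 254.
Q = p − w: δQ = √(δp² + δw²) = √(64300 + 169) = 254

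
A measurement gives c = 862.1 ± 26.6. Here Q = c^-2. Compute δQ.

8.3e-08

Q is a product of powers, so relative uncertainties combine in quadrature:
  (-2·δc/c)² = (-2×0.0309)² = 0.00381
δQ/Q = √(0.00381) = 0.0617
Q = 1.346e-06, so δQ = 0.0617 × 1.346e-06 = 8.3e-08.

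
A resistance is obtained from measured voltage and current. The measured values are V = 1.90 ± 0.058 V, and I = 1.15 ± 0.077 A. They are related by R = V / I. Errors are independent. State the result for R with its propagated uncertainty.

1.65 ± 0.122 Ω

Relative error in a monomial: (δR/R)² = Σ (nᵢ · δxᵢ/xᵢ)².
  (1·δV/V)² = (1×0.0305)² = 0.000932;  (-1·δI/I)² = (-1×0.0670)² = 0.00448
δR/R = √(0.00542) = 0.0736
R = 1.65 Ω, so δR = 0.0736 × 1.65 = 0.122 Ω.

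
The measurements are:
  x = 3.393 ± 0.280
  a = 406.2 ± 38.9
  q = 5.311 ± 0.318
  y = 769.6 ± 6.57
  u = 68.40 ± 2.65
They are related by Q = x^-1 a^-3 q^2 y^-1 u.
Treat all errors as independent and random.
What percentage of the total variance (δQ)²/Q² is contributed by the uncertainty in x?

6.47%

(δQ/Q)² = (-1·δx/x)² + (-3·δa/a)² + (2·δq/q)² + (-1·δy/y)² + (1·δu/u)²
  x term: (-1×0.0825)² = 0.00681
  a term: (-3×0.0958)² = 0.0825
  q term: (2×0.0599)² = 0.0143
  y term: (-1×0.00854)² = 7.29e-05
  u term: (1×0.0387)² = 0.00150
Total = 0.105. Share from x = 0.00681/0.105 = 0.0647.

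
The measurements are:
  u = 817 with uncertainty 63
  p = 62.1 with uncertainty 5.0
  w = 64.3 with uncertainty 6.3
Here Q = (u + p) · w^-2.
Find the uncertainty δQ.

0.0444

Let h = u + p = 879. δh = √(δu² + δp²) = √(3970 + 25.0) = 63.2, so δh/h = 0.0719.
Q is then a monomial in h, w:
δQ/Q = √((δh/h)² + (-2·δw/w)²) = √(0.00517 + 0.0384) = 0.209
Q = 0.213, so δQ = 0.209 × 0.213 = 0.0444.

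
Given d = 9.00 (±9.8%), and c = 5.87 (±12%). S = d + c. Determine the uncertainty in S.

Each term contributes (cᵢ δxᵢ)² to (δS)²:
  (δd)² = 0.778;  (δc)² = 0.496
δS = √(1.27) = 1.13

1.13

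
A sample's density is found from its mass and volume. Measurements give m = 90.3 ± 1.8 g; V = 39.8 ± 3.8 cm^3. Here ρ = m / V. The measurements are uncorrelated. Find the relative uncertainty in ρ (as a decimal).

0.0975

Each factor contributes (exponent × relative error)² to (δρ/ρ)²:
  (1·δm/m)² = (1×0.0199)² = 0.000397;  (-1·δV/V)² = (-1×0.0955)² = 0.00912
δρ/ρ = √(0.00951) = 0.0975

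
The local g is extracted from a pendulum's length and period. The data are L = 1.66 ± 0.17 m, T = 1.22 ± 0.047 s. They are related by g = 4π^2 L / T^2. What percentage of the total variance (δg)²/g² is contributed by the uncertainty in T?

(δg/g)² = (1·δL/L)² + (-2·δT/T)²
  L term: (1×0.102)² = 0.0105
  T term: (-2×0.0385)² = 0.00594
Total = 0.0164. Share from T = 0.00594/0.0164 = 0.361.

36.1%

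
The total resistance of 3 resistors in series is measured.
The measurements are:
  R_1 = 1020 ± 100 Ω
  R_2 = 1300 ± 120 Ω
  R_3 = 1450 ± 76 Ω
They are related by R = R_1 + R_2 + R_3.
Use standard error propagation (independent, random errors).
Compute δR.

R is a linear combination, so absolute uncertainties add in quadrature:
  (δR_1)² = 10000;  (δR_2)² = 14400;  (δR_3)² = 5780
δR = √(30200) = 174 Ω

174 Ω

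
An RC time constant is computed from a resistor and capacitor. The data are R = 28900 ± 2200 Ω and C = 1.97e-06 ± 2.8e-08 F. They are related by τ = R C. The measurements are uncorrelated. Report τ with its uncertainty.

0.0569 ± 0.00441 s

Products/powers → add relative errors in quadrature, weighted by exponent:
  (1·δR/R)² = (1×0.0761)² = 0.00579;  (1·δC/C)² = (1×0.0142)² = 0.000202
δτ/τ = √(0.00600) = 0.0774
τ = 0.0569 s, so δτ = 0.0774 × 0.0569 = 0.00441 s.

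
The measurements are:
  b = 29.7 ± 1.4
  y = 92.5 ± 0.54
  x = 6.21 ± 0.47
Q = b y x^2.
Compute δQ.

Relative error in a monomial: (δQ/Q)² = Σ (nᵢ · δxᵢ/xᵢ)².
  (1·δb/b)² = (1×0.0471)² = 0.00222;  (1·δy/y)² = (1×0.00584)² = 3.41e-05;  (2·δx/x)² = (2×0.0757)² = 0.0229
δQ/Q = √(0.0252) = 0.159
Q = 1.06e+05, so δQ = 0.159 × 1.06e+05 = 16800.

16800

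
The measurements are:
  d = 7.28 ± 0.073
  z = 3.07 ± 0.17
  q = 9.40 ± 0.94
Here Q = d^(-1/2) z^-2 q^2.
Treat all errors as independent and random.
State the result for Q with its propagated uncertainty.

Q is a product of powers, so relative uncertainties combine in quadrature:
  (−½·δd/d)² = (-0.5×0.0100)² = 2.51e-05;  (-2·δz/z)² = (-2×0.0554)² = 0.0123;  (2·δq/q)² = (2×0.100)² = 0.0400
δQ/Q = √(0.0523) = 0.229
Q = 3.47, so δQ = 0.229 × 3.47 = 0.795.

3.47 ± 0.795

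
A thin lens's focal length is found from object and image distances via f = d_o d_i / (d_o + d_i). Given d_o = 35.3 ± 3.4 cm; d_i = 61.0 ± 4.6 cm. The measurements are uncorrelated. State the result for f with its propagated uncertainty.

∂f/∂d_o = (d_i/(d_o+d_i))² = 0.401;  ∂f/∂d_i = (d_o/(d_o+d_i))² = 0.134
δf = √((∂f/∂d_o · δd_o)² + (∂f/∂d_i · δd_i)²) = √(1.86 + 0.382) = 1.50 cm
f = 22.4 cm.

22.4 ± 1.50 cm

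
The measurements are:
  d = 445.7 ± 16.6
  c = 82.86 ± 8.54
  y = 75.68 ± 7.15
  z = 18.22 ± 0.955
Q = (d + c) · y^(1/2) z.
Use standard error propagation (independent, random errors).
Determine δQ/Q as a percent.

Let u = d + c = 528.6. δu = √(δd² + δc²) = √(276 + 72.9) = 18.7, so δu/u = 0.0353.
Q is then a monomial in u, y, z:
δQ/Q = √((δu/u)² + (½·δy/y)² + (1·δz/z)²) = √(0.00125 + 0.00223 + 0.00275) = 0.0789

7.89%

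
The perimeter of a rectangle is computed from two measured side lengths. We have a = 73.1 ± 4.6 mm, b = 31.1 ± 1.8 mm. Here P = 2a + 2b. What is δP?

9.88 mm

P is a linear combination, so absolute uncertainties add in quadrature:
  (2·δa)² = 84.6;  (2·δb)² = 13.0
δP = √(97.6) = 9.88 mm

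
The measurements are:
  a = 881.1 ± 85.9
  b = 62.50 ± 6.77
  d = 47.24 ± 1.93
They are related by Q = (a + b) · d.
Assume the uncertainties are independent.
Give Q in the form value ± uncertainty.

Let u = a + b = 943.6. δu = √(δa² + δb²) = √(7380 + 45.8) = 86.2, so δu/u = 0.0913.
Q is then a monomial in u, d:
δQ/Q = √((δu/u)² + (1·δd/d)²) = √(0.00834 + 0.00167) = 0.100
Q = 44580, so δQ = 0.100 × 44580 = 4460.

44580 ± 4460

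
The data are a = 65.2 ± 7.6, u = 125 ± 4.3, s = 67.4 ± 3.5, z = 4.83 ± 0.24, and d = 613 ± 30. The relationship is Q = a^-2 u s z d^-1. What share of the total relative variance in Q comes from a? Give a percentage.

(δQ/Q)² = (-2·δa/a)² + (1·δu/u)² + (1·δs/s)² + (1·δz/z)² + (-1·δd/d)²
  a term: (-2×0.117)² = 0.0543
  u term: (1×0.0344)² = 0.00118
  s term: (1×0.0519)² = 0.00270
  z term: (1×0.0497)² = 0.00247
  d term: (-1×0.0489)² = 0.00240
Total = 0.0631. Share from a = 0.0543/0.0631 = 0.861.

86.1%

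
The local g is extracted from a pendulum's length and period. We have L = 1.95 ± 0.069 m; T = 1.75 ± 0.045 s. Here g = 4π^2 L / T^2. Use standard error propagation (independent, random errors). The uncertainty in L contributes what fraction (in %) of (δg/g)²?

(δg/g)² = (1·δL/L)² + (-2·δT/T)²
  L term: (1×0.0354)² = 0.00125
  T term: (-2×0.0257)² = 0.00264
Total = 0.00390. Share from L = 0.00125/0.00390 = 0.321.

32.1%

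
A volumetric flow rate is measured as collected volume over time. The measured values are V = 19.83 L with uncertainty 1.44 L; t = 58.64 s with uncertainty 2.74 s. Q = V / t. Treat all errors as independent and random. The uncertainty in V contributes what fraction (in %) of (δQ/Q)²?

70.7%

(δQ/Q)² = (1·δV/V)² + (-1·δt/t)²
  V term: (1×0.0726)² = 0.00527
  t term: (-1×0.0467)² = 0.00218
Total = 0.00746. Share from V = 0.00527/0.00746 = 0.707.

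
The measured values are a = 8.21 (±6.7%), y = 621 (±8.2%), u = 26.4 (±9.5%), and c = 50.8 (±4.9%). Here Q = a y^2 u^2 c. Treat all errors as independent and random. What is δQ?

Q is a product of powers, so relative uncertainties combine in quadrature:
  (1·δa/a)² = (1×0.0670)² = 0.00449;  (2·δy/y)² = (2×0.0820)² = 0.0269;  (2·δu/u)² = (2×0.0950)² = 0.0361;  (1·δc/c)² = (1×0.0490)² = 0.00240
δQ/Q = √(0.0699) = 0.264
Q = 1.12e+11, so δQ = 0.264 × 1.12e+11 = 2.96e+10.

2.96e+10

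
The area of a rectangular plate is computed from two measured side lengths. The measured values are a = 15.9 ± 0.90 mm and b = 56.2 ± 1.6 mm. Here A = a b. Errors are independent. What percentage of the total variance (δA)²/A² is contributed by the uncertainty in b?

(δA/A)² = (1·δa/a)² + (1·δb/b)²
  a term: (1×0.0566)² = 0.00320
  b term: (1×0.0285)² = 0.000811
Total = 0.00401. Share from b = 0.000811/0.00401 = 0.202.

20.2%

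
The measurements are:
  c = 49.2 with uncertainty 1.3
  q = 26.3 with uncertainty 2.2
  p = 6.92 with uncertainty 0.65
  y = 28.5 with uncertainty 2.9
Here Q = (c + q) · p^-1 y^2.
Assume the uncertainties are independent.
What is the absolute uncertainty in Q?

Let u = c + q = 75.5. δu = √(δc² + δq²) = √(1.69 + 4.84) = 2.56, so δu/u = 0.0338.
Q is then a monomial in u, p, y:
δQ/Q = √((δu/u)² + (-1·δp/p)² + (2·δy/y)²) = √(0.00115 + 0.00882 + 0.0414) = 0.227
Q = 8860, so δQ = 0.227 × 8860 = 2010.

2010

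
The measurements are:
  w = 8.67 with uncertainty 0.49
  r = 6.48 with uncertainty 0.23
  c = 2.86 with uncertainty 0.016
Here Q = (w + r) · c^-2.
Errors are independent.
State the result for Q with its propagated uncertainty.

1.85 ± 0.0693

Let u = w + r = 15.2. δu = √(δw² + δr²) = √(0.240 + 0.0529) = 0.541, so δu/u = 0.0357.
Q is then a monomial in u, c:
δQ/Q = √((δu/u)² + (-2·δc/c)²) = √(0.00128 + 0.000125) = 0.0374
Q = 1.85, so δQ = 0.0374 × 1.85 = 0.0693.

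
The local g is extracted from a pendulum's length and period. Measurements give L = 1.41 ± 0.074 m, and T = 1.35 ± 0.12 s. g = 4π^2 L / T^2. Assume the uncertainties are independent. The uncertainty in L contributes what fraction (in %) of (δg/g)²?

8.02%

(δg/g)² = (1·δL/L)² + (-2·δT/T)²
  L term: (1×0.0525)² = 0.00275
  T term: (-2×0.0889)² = 0.0316
Total = 0.0344. Share from L = 0.00275/0.0344 = 0.0802.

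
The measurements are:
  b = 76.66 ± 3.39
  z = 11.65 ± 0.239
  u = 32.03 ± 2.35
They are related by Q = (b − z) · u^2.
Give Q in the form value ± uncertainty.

66700 ± 10400

Let w = b − z = 65.01. δw = √(δb² + δz²) = √(11.5 + 0.0571) = 3.40, so δw/w = 0.0523.
Q is then a monomial in w, u:
δQ/Q = √((δw/w)² + (2·δu/u)²) = √(0.00273 + 0.0215) = 0.156
Q = 66700, so δQ = 0.156 × 66700 = 10400.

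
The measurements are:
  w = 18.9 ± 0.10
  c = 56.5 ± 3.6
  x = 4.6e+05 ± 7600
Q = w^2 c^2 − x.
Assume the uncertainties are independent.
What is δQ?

1.46e+05

Let p = w^2·c^2 = 1.14e+06. δp/p = √((2·δw/w)² + (2·δc/c)²) = √(0.000112 + 0.0162) = 0.128, so δp = 1.46e+05.
Q = p − x: δQ = √(δp² + δx²) = √(2.13e+10 + 5.78e+07) = 1.46e+05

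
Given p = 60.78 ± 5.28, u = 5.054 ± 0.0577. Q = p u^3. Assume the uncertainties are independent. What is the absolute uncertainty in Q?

733

Products/powers → add relative errors in quadrature, weighted by exponent:
  (1·δp/p)² = (1×0.0869)² = 0.00755;  (3·δu/u)² = (3×0.0114)² = 0.00117
δQ/Q = √(0.00872) = 0.0934
Q = 7846, so δQ = 0.0934 × 7846 = 733.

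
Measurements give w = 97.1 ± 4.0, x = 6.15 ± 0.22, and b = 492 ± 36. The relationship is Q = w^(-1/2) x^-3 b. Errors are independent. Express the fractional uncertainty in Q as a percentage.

Each factor contributes (exponent × relative error)² to (δQ/Q)²:
  (−½·δw/w)² = (-0.5×0.0412)² = 0.000424;  (-3·δx/x)² = (-3×0.0358)² = 0.0115;  (1·δb/b)² = (1×0.0732)² = 0.00535
δQ/Q = √(0.0173) = 0.132

13.2%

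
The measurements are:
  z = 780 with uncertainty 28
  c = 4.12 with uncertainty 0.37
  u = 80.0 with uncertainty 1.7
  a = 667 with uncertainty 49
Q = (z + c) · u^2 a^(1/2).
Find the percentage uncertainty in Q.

6.66%

Let w = z + c = 784. δw = √(δz² + δc²) = √(784 + 0.137) = 28.0, so δw/w = 0.0357.
Q is then a monomial in w, u, a:
δQ/Q = √((δw/w)² + (2·δu/u)² + (½·δa/a)²) = √(0.00128 + 0.00181 + 0.00135) = 0.0666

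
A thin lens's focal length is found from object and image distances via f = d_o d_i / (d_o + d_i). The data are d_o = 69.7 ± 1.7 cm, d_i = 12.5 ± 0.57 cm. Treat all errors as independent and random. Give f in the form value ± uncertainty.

∂f/∂d_o = (d_i/(d_o+d_i))² = 0.0231;  ∂f/∂d_i = (d_o/(d_o+d_i))² = 0.719
δf = √((∂f/∂d_o · δd_o)² + (∂f/∂d_i · δd_i)²) = √(0.00155 + 0.168) = 0.412 cm
f = 10.6 cm.

10.6 ± 0.412 cm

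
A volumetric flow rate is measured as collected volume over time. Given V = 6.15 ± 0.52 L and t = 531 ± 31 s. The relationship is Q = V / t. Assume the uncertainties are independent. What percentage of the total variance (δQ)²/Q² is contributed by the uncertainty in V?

(δQ/Q)² = (1·δV/V)² + (-1·δt/t)²
  V term: (1×0.0846)² = 0.00715
  t term: (-1×0.0584)² = 0.00341
Total = 0.0106. Share from V = 0.00715/0.0106 = 0.677.

67.7%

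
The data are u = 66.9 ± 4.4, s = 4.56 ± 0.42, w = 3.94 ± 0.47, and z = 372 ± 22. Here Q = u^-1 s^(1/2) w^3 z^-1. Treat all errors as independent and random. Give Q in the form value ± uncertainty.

0.00525 ± 0.00195

Relative error in a monomial: (δQ/Q)² = Σ (nᵢ · δxᵢ/xᵢ)².
  (-1·δu/u)² = (-1×0.0658)² = 0.00433;  (½·δs/s)² = (0.5×0.0921)² = 0.00212;  (3·δw/w)² = (3×0.119)² = 0.128;  (-1·δz/z)² = (-1×0.0591)² = 0.00350
δQ/Q = √(0.138) = 0.372
Q = 0.00525, so δQ = 0.372 × 0.00525 = 0.00195.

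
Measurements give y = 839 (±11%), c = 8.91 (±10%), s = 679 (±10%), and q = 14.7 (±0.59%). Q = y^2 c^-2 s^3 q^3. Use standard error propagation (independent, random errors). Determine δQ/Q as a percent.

42.3%

Since Q is a product/quotient, work with relative uncertainties:
  (2·δy/y)² = (2×0.110)² = 0.0484;  (-2·δc/c)² = (-2×0.100)² = 0.0400;  (3·δs/s)² = (3×0.100)² = 0.0900;  (3·δq/q)² = (3×0.00590)² = 0.000313
δQ/Q = √(0.179) = 0.423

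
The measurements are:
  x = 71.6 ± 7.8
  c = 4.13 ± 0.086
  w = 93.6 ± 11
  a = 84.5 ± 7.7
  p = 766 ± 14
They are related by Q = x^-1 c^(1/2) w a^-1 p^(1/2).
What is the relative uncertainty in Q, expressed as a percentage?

For a monomial Q ∝ x^-1, c^(1/2), w, a^-1, p^(1/2), fractional errors add in quadrature:
  (-1·δx/x)² = (-1×0.109)² = 0.0119;  (½·δc/c)² = (0.5×0.0208)² = 0.000108;  (1·δw/w)² = (1×0.118)² = 0.0138;  (-1·δa/a)² = (-1×0.0911)² = 0.00830;  (½·δp/p)² = (0.5×0.0183)² = 8.35e-05
δQ/Q = √(0.0342) = 0.185

18.5%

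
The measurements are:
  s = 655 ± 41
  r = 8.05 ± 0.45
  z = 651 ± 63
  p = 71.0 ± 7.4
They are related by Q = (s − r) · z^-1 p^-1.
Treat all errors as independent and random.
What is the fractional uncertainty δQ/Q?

0.156

Let u = s − r = 647. δu = √(δs² + δr²) = √(1680 + 0.203) = 41.0, so δu/u = 0.0634.
Q is then a monomial in u, z, p:
δQ/Q = √((δu/u)² + (-1·δz/z)² + (-1·δp/p)²) = √(0.00402 + 0.00937 + 0.0109) = 0.156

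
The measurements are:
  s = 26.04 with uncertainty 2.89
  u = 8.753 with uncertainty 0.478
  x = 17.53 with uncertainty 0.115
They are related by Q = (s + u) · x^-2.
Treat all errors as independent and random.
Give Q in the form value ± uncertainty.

Let w = s + u = 34.79. δw = √(δs² + δu²) = √(8.35 + 0.228) = 2.93, so δw/w = 0.0842.
Q is then a monomial in w, x:
δQ/Q = √((δw/w)² + (-2·δx/x)²) = √(0.00709 + 0.000172) = 0.0852
Q = 0.1132, so δQ = 0.0852 × 0.1132 = 0.00965.

0.1132 ± 0.00965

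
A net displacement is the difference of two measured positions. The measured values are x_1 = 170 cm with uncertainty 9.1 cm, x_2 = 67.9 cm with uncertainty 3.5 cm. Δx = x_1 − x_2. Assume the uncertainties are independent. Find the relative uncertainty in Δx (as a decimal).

Absolute uncertainties add in quadrature for a linear combination:
  (δx_1)² = 82.8;  (δx_2)² = 12.2
δΔx = √(95.1) = 9.75 cm
Δx = 102 cm, so δΔx/Δx = 9.75/102 = 0.0955.

0.0955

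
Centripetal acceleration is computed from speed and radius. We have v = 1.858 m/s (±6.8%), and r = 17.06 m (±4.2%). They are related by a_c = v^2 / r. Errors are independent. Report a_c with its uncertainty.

0.2024 ± 0.0288 m/s^2

For a monomial a_c ∝ v^2, r^-1, fractional errors add in quadrature:
  (2·δv/v)² = (2×0.0680)² = 0.0185;  (-1·δr/r)² = (-1×0.0420)² = 0.00176
δa_c/a_c = √(0.0203) = 0.142
a_c = 0.2024 m/s^2, so δa_c = 0.142 × 0.2024 = 0.0288 m/s^2.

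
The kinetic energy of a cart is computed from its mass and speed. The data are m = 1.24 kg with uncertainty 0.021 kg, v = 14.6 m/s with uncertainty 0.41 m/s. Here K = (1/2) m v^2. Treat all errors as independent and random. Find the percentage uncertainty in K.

K is a product of powers, so relative uncertainties combine in quadrature:
  (1·δm/m)² = (1×0.0169)² = 0.000287;  (2·δv/v)² = (2×0.0281)² = 0.00315
δK/K = √(0.00344) = 0.0587

5.87%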